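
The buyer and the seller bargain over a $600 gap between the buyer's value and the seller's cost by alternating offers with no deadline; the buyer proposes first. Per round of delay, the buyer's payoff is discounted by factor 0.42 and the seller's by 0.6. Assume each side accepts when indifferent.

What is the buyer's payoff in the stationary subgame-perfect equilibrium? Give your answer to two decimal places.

When the buyer proposes, the seller accepts any offer worth at least 0.6 times what the seller would get by proposing next round; and vice versa.
This gives x = 600 − 0.6y and y = 600 − 0.42x, where x and y are each side's share when it proposes.
Hence (1 − 0.6·0.42)x = 600(1 − 0.6), i.e. 0.748·x = 240.
x ≈ 320.8556; the seller's share is 600 − x ≈ 279.1444.

320.86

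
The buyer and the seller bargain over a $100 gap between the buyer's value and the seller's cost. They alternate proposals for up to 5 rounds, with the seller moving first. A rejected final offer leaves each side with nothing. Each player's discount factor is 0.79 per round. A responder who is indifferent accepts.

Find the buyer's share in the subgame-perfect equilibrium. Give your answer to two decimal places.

Round 5 (the seller proposes): rejection yields 0 for the buyer; the seller offers 0 and keeps 100.
Round 4 (the buyer proposes): the seller can get 100 next round, worth 0.79 × 100 = 79 now, so the buyer offers 79, keeping 21.
Round 3 (the seller proposes): the buyer can get 21 next round, worth 0.79 × 21 = 16.59 now. The seller offers 16.59 and keeps 100 − 16.59 = 83.41.
Round 2 (the buyer proposes): the seller can get 83.41 next round, worth 0.79 × 83.41 = 65.8939 now. The buyer offers 65.8939 and keeps 100 − 65.8939 = 34.1061.
Round 1 (the seller proposes): the buyer can get 34.1061 next round, worth 0.79 × 34.1061 = 26.943819 now, so the seller offers 26.943819, keeping 73.056181.

26.94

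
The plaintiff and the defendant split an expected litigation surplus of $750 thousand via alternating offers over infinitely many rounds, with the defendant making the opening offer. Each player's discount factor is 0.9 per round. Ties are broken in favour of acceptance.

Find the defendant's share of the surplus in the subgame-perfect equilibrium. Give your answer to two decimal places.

Let x be the defendant's share when the defendant proposes and y be the plaintiff's share when the plaintiff proposes.
The plaintiff accepts iff offered ≥ 0.9·y, so x = 750 − 0.9y. Symmetrically y = 750 − 0.9x.
Substituting: x = 750 − 0.9(750 − 0.9x), giving x(1 − 0.9·0.9) = 750(1 − 0.9).
So x = 750 × 0.1 / 0.19 ≈ 394.7368, and the plaintiff receives 750 − x ≈ 355.2632.

394.74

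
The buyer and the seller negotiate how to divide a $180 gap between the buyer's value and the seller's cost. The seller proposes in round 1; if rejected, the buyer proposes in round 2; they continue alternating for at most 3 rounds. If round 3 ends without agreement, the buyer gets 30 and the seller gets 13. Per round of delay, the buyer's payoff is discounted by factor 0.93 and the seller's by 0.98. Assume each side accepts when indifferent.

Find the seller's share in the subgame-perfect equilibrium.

Work backward from the last round.
Round 3 (the seller proposes): the buyer gets 30 if talks fail, so the seller offers 30 and keeps 150.
Round 2 (the buyer proposes): the seller can get 150 next round, worth 0.98 × 150 = 147 now. The buyer offers 147 and keeps 180 − 147 = 33.
Round 1 (the seller proposes): the buyer can get 33 next round, worth 0.93 × 33 = 30.69 now; the seller offers that and keeps 149.31.

149.31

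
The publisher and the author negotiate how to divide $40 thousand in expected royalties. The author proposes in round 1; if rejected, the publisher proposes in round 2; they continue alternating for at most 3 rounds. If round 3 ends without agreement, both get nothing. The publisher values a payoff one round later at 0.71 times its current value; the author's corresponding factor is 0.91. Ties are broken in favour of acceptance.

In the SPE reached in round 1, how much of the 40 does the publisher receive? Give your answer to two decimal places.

Round 3 (the author proposes): the publisher will accept anything ≥ 0, so the author offers 0 and keeps 40.
Round 2 (the publisher proposes): the author can get 40 next round, worth 0.91 × 40 = 36.4 now; the publisher offers that and keeps 3.6.
Round 1 (the author proposes): the publisher can get 3.6 next round, worth 0.71 × 3.6 = 2.556 now; the author offers that and keeps 37.444.

2.56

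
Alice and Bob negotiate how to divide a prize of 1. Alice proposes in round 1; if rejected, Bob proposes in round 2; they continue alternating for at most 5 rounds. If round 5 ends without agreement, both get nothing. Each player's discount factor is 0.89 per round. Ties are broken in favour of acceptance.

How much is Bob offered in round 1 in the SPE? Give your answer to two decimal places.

Round 5 (Alice proposes): rejection yields 0 for Bob; Alice offers 0 and keeps 1.
Round 4 (Bob proposes): Alice can get 1 next round, worth 0.89 × 1 = 0.89 now, so Bob offers 0.89, keeping 0.11.
Round 3 (Alice proposes): Bob can get 0.11 next round, worth 0.89 × 0.11 = 0.0979 now. Alice offers 0.0979 and keeps 1 − 0.0979 = 0.9021.
Round 2 (Bob proposes): Alice can get 0.9021 next round, worth 0.89 × 0.9021 = 0.802869 now, so Bob offers 0.802869, keeping 0.197131.
Round 1 (Alice proposes): Bob can get 0.197131 next round, worth 0.89 × 0.197131 = 0.17544659 now, so Alice offers 0.17544659, keeping 0.82455341.

0.18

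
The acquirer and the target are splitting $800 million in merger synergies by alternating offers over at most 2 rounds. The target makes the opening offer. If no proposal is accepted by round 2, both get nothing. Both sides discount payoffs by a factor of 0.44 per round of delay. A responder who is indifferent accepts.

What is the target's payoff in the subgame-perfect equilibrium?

448

Round 2 (the acquirer proposes): rejection yields 0 for the target; the acquirer offers 0 and keeps 800.
Round 1 (the target proposes): the acquirer can get 800 next round, worth 0.44 × 800 = 352 now; the target offers that and keeps 448.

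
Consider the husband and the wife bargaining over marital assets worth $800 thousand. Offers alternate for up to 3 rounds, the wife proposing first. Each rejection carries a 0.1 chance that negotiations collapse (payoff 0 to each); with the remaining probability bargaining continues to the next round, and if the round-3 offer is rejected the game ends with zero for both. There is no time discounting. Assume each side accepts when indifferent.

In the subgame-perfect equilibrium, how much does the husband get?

By backward induction:
Round 3 (the wife proposes): the husband will accept anything ≥ 0, so the wife offers 0 and keeps 800.
Round 2 (the husband proposes): rejecting gives the wife an expected 0.9 × 800 = 720; the husband offers that and keeps 80.
Round 1 (the wife proposes): rejecting gives the husband an expected 0.9 × 80 = 72; the wife offers that and keeps 728.

72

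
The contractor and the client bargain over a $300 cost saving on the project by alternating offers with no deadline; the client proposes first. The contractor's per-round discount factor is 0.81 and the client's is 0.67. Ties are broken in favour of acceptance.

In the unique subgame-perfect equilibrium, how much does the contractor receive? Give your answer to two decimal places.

175.36

Let x be the client's share when the client proposes and y be the contractor's share when the contractor proposes.
The contractor accepts iff offered ≥ 0.81·y, so x = 300 − 0.81y. Symmetrically y = 300 − 0.67x.
Substituting: x = 300 − 0.81(300 − 0.67x), giving x(1 − 0.67·0.81) = 300(1 − 0.81).
So x = 300 × 0.19 / 0.4573 ≈ 124.6447, and the contractor receives 300 − x ≈ 175.3553.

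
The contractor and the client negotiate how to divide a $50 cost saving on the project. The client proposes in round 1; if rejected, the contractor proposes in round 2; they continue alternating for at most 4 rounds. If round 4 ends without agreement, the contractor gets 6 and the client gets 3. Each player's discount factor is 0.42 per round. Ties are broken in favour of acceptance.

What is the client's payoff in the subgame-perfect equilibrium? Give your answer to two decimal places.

34.34

By backward induction:
Round 4 (the contractor proposes): the client gets 3 if talks fail, so the contractor offers 3 and keeps 47.
Round 3 (the client proposes): the contractor can get 47 next round, worth 0.42 × 47 = 19.74 now; the client offers that and keeps 30.26.
Round 2 (the contractor proposes): the client can get 30.26 next round, worth 0.42 × 30.26 = 12.7092 now, so the contractor offers 12.7092, keeping 37.2908.
Round 1 (the client proposes): the contractor can get 37.2908 next round, worth 0.42 × 37.2908 = 15.662136 now, so the client offers 15.662136, keeping 34.337864.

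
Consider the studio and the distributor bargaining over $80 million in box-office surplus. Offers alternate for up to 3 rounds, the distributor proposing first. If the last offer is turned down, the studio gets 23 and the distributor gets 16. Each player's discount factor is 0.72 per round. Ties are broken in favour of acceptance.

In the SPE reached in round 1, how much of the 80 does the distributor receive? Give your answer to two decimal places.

51.95

Round 3 (the distributor proposes): the studio gets 23 if talks fail, so the distributor offers 23 and keeps 57.
Round 2 (the studio proposes): the distributor can get 57 next round, worth 0.72 × 57 = 41.04 now, so the studio offers 41.04, keeping 38.96.
Round 1 (the distributor proposes): the studio can get 38.96 next round, worth 0.72 × 38.96 = 28.0512 now; the distributor offers that and keeps 51.9488.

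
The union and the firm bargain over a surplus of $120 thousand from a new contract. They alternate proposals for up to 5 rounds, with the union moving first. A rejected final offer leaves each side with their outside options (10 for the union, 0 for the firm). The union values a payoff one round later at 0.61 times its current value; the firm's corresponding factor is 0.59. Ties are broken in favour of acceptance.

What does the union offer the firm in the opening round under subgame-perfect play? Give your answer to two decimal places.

Round 5 (the union proposes): rejection yields 0 for the firm; the union offers 0 and keeps 120.
Round 4 (the firm proposes): the union can get 120 next round, worth 0.61 × 120 = 73.2 now; the firm offers that and keeps 46.8.
Round 3 (the union proposes): the firm can get 46.8 next round, worth 0.59 × 46.8 = 27.612 now. The union offers 27.612 and keeps 120 − 27.612 = 92.388.
Round 2 (the firm proposes): the union can get 92.388 next round, worth 0.61 × 92.388 = 56.35668 now. The firm offers 56.35668 and keeps 120 − 56.35668 = 63.64332.
Round 1 (the union proposes): the firm can get 63.64332 next round, worth 0.59 × 63.64332 = 37.5495588 now, so the union offers 37.5495588, keeping 82.4504412.

37.55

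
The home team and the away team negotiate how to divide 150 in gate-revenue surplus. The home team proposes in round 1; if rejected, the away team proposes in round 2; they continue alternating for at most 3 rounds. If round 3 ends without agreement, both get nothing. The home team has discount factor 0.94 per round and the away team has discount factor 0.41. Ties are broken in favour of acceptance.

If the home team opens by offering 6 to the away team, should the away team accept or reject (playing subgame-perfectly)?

Accept

Round 3 (the home team proposes): rejection yields 0 for the away team; the home team offers 0 and keeps 150.
Round 2 (the away team proposes): the home team can get 150 next round, worth 0.94 × 150 = 141 now, so the away team offers 141, keeping 9.
So by rejecting in round 1, the away team gets 9 next round, worth 0.41 × 9 = 3.69 now.
Offer 6 ≥ 3.69, so the away team accepts.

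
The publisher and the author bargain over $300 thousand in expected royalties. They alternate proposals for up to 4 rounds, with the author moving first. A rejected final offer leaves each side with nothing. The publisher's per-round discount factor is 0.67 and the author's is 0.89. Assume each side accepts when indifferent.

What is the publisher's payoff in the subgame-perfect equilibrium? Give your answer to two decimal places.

By backward induction:
Round 4 (the publisher proposes): rejection yields 0 for the author; the publisher offers 0 and keeps 300.
Round 3 (the author proposes): the publisher can get 300 next round, worth 0.67 × 300 = 201 now, so the author offers 201, keeping 99.
Round 2 (the publisher proposes): the author can get 99 next round, worth 0.89 × 99 = 88.11 now, so the publisher offers 88.11, keeping 211.89.
Round 1 (the author proposes): the publisher can get 211.89 next round, worth 0.67 × 211.89 = 141.9663 now, so the author offers 141.9663, keeping 158.0337.

141.97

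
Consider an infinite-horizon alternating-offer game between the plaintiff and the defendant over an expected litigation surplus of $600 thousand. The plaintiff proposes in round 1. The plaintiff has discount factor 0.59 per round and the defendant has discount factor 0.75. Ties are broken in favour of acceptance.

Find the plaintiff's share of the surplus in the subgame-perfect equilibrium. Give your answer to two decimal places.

269.06

In a stationary SPE each proposer offers the other exactly their discounted continuation value.
If the plaintiff keeps x when proposing and the defendant keeps y when proposing, then x = 600 − 0.75y and y = 600 − 0.59x.
Solving: x = 600(1 − 0.75) / (1 − 0.59·0.75) = 150 / 0.5575 ≈ 269.0583.
The defendant gets 600 − 269.0583 ≈ 330.9417.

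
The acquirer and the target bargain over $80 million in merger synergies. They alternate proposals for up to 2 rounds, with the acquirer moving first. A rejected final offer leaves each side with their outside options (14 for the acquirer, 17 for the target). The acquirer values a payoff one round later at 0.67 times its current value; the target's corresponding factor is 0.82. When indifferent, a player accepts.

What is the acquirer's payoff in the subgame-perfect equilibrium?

Round 2 (the target proposes): the acquirer gets 14 if talks fail, so the target offers 14 and keeps 66.
Round 1 (the acquirer proposes): the target can get 66 next round, worth 0.82 × 66 = 54.12 now. The acquirer offers 54.12 and keeps 80 − 54.12 = 25.88.

25.88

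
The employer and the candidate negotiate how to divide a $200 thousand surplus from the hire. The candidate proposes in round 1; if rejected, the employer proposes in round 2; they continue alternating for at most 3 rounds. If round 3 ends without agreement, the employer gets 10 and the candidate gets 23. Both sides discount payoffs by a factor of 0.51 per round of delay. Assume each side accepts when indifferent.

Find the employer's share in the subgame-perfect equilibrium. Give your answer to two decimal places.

52.58

Work backward from the last round.
Round 3 (the candidate proposes): the employer gets 10 if talks fail, so the candidate offers 10 and keeps 190.
Round 2 (the employer proposes): the candidate can get 190 next round, worth 0.51 × 190 = 96.9 now; the employer offers that and keeps 103.1.
Round 1 (the candidate proposes): the employer can get 103.1 next round, worth 0.51 × 103.1 = 52.581 now, so the candidate offers 52.581, keeping 147.419.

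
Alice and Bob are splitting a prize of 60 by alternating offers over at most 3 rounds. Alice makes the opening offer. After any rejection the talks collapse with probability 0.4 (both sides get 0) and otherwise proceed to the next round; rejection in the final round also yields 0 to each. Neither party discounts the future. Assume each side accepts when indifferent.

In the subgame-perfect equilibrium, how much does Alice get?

Round 3 (Alice proposes): Bob will accept anything ≥ 0, so Alice offers 0 and keeps 60.
Round 2 (Bob proposes): rejecting gives Alice an expected 0.6 × 60 = 36. Bob offers 36 and keeps 60 − 36 = 24.
Round 1 (Alice proposes): rejecting gives Bob an expected 0.6 × 24 = 14.4. Alice offers 14.4 and keeps 60 − 14.4 = 45.6.

45.6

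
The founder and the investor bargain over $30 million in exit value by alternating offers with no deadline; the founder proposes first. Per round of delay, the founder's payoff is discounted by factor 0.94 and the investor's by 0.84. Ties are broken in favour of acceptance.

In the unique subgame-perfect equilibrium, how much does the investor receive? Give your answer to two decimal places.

7.19

When the founder proposes, the investor accepts any offer worth at least 0.84 times what the investor would get by proposing next round; and vice versa.
This gives x = 30 − 0.84y and y = 30 − 0.94x, where x and y are each side's share when it proposes.
Hence (1 − 0.84·0.94)x = 30(1 − 0.84), i.e. 0.2104·x = 4.8.
x ≈ 22.8137; the investor's share is 30 − x ≈ 7.1863.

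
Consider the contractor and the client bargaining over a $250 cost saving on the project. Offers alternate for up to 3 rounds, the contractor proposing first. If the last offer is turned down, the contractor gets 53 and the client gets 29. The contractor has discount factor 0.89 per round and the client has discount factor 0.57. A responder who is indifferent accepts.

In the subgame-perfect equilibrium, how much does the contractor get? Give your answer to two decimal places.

219.61

Round 3 (the contractor proposes): the client gets 29 if talks fail, so the contractor offers 29 and keeps 221.
Round 2 (the client proposes): the contractor can get 221 next round, worth 0.89 × 221 = 196.69 now, so the client offers 196.69, keeping 53.31.
Round 1 (the contractor proposes): the client can get 53.31 next round, worth 0.57 × 53.31 = 30.3867 now; the contractor offers that and keeps 219.6133.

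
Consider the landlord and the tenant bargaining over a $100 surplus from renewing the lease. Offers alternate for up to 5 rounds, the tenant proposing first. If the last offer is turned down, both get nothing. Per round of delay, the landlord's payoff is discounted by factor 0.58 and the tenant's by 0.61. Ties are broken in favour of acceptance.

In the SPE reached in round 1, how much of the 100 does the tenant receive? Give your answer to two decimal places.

Round 5 (the tenant proposes): rejection yields 0 for the landlord; the tenant offers 0 and keeps 100.
Round 4 (the landlord proposes): the tenant can get 100 next round, worth 0.61 × 100 = 61 now. The landlord offers 61 and keeps 100 − 61 = 39.
Round 3 (the tenant proposes): the landlord can get 39 next round, worth 0.58 × 39 = 22.62 now, so the tenant offers 22.62, keeping 77.38.
Round 2 (the landlord proposes): the tenant can get 77.38 next round, worth 0.61 × 77.38 = 47.2018 now. The landlord offers 47.2018 and keeps 100 − 47.2018 = 52.7982.
Round 1 (the tenant proposes): the landlord can get 52.7982 next round, worth 0.58 × 52.7982 = 30.622956 now; the tenant offers that and keeps 69.377044.

69.38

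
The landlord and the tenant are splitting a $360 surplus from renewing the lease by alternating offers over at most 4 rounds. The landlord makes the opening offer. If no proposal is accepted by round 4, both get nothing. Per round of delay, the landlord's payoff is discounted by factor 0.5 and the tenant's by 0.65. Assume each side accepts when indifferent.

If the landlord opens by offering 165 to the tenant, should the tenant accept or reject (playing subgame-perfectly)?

Work out the tenant's continuation value if the offer is rejected.
Round 4 (the tenant proposes): the landlord will accept anything ≥ 0, so the tenant offers 0 and keeps 360.
Round 3 (the landlord proposes): the tenant can get 360 next round, worth 0.65 × 360 = 234 now; the landlord offers that and keeps 126.
Round 2 (the tenant proposes): the landlord can get 126 next round, worth 0.5 × 126 = 63 now. The tenant offers 63 and keeps 360 − 63 = 297.
So by rejecting in round 1, the tenant gets 297 next round, worth 0.65 × 297 = 193.05 now.
Offer 165 < 193.05, so the tenant rejects.

Reject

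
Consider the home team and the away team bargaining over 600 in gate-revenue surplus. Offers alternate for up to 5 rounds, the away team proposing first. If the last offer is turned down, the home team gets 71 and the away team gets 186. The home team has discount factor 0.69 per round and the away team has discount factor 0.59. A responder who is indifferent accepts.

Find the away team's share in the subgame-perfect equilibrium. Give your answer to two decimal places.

349.39

Round 5 (the away team proposes): the home team gets 71 if talks fail, so the away team offers 71 and keeps 529.
Round 4 (the home team proposes): the away team can get 529 next round, worth 0.59 × 529 = 312.11 now; the home team offers that and keeps 287.89.
Round 3 (the away team proposes): the home team can get 287.89 next round, worth 0.69 × 287.89 = 198.6441 now; the away team offers that and keeps 401.3559.
Round 2 (the home team proposes): the away team can get 401.3559 next round, worth 0.59 × 401.3559 = 236.799981 now, so the home team offers 236.799981, keeping 363.200019.
Round 1 (the away team proposes): the home team can get 363.200019 next round, worth 0.69 × 363.200019 = 250.60801311 now; the away team offers that and keeps 349.39198689.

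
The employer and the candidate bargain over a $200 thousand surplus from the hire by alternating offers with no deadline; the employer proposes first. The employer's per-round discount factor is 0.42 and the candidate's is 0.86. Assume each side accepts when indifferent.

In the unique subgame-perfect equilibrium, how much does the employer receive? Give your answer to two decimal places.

43.83

Let x be the employer's share when the employer proposes and y be the candidate's share when the candidate proposes.
The candidate accepts iff offered ≥ 0.86·y, so x = 200 − 0.86y. Symmetrically y = 200 − 0.42x.
Substituting: x = 200 − 0.86(200 − 0.42x), giving x(1 − 0.42·0.86) = 200(1 − 0.86).
So x = 200 × 0.14 / 0.6388 ≈ 43.8322, and the candidate receives 200 − x ≈ 156.1678.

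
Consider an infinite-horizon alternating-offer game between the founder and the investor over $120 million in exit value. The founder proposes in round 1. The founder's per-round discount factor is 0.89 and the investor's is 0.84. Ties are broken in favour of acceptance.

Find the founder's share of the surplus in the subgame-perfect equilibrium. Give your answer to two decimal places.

76.07

When the founder proposes, the investor accepts any offer worth at least 0.84 times what the investor would get by proposing next round; and vice versa.
This gives x = 120 − 0.84y and y = 120 − 0.89x, where x and y are each side's share when it proposes.
Hence (1 − 0.84·0.89)x = 120(1 − 0.84), i.e. 0.2524·x = 19.2.
x ≈ 76.0697; the investor's share is 120 − x ≈ 43.9303.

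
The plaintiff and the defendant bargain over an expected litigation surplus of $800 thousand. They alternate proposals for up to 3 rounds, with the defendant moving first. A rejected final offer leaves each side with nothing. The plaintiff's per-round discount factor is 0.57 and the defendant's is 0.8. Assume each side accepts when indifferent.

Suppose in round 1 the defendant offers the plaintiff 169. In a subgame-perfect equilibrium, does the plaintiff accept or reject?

Work out the plaintiff's continuation value if the offer is rejected.
Round 3 (the defendant proposes): rejection yields 0 for the plaintiff; the defendant offers 0 and keeps 800.
Round 2 (the plaintiff proposes): the defendant can get 800 next round, worth 0.8 × 800 = 640 now; the plaintiff offers that and keeps 160.
So by rejecting in round 1, the plaintiff gets 160 next round, worth 0.57 × 160 = 91.2 now.
Offer 169 ≥ 91.2, so the plaintiff accepts.

Accept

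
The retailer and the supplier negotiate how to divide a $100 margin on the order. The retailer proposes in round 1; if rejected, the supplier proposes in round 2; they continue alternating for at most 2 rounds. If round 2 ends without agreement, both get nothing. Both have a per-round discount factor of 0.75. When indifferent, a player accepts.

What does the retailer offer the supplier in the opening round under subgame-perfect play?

Round 2 (the supplier proposes): rejection yields 0 for the retailer; the supplier offers 0 and keeps 100.
Round 1 (the retailer proposes): the supplier can get 100 next round, worth 0.75 × 100 = 75 now, so the retailer offers 75, keeping 25.

75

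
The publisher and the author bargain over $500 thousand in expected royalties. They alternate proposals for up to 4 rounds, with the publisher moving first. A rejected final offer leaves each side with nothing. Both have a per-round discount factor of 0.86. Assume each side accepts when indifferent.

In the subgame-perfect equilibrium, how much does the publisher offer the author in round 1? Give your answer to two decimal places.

378.23

Round 4 (the author proposes): rejection yields 0 for the publisher; the author offers 0 and keeps 500.
Round 3 (the publisher proposes): the author can get 500 next round, worth 0.86 × 500 = 430 now. The publisher offers 430 and keeps 500 − 430 = 70.
Round 2 (the author proposes): the publisher can get 70 next round, worth 0.86 × 70 = 60.2 now. The author offers 60.2 and keeps 500 − 60.2 = 439.8.
Round 1 (the publisher proposes): the author can get 439.8 next round, worth 0.86 × 439.8 = 378.228 now, so the publisher offers 378.228, keeping 121.772.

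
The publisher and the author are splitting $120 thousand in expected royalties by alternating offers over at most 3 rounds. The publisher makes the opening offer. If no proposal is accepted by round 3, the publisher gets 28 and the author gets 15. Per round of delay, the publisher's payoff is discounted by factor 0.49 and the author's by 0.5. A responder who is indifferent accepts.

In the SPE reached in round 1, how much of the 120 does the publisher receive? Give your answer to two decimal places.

Round 3 (the publisher proposes): the author gets 15 if talks fail, so the publisher offers 15 and keeps 105.
Round 2 (the author proposes): the publisher can get 105 next round, worth 0.49 × 105 = 51.45 now. The author offers 51.45 and keeps 120 − 51.45 = 68.55.
Round 1 (the publisher proposes): the author can get 68.55 next round, worth 0.5 × 68.55 = 34.275 now, so the publisher offers 34.275, keeping 85.725.

85.73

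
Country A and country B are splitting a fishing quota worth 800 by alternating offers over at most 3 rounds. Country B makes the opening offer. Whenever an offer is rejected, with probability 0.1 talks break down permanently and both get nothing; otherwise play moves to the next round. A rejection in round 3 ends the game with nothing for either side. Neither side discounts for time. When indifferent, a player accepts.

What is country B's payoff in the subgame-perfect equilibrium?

Round 3 (country B proposes): country A will accept anything ≥ 0, so country B offers 0 and keeps 800.
Round 2 (country A proposes): rejecting gives country B an expected 0.9 × 800 = 720. Country A offers 720 and keeps 800 − 720 = 80.
Round 1 (country B proposes): rejecting gives country A an expected 0.9 × 80 = 72; country B offers that and keeps 728.

728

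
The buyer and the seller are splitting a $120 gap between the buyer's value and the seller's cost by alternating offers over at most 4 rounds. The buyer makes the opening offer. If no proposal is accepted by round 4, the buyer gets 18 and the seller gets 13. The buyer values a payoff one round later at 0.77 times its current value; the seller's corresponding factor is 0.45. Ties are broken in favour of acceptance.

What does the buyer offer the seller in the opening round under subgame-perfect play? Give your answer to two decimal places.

Round 4 (the seller proposes): the buyer gets 18 if talks fail, so the seller offers 18 and keeps 102.
Round 3 (the buyer proposes): the seller can get 102 next round, worth 0.45 × 102 = 45.9 now, so the buyer offers 45.9, keeping 74.1.
Round 2 (the seller proposes): the buyer can get 74.1 next round, worth 0.77 × 74.1 = 57.057 now. The seller offers 57.057 and keeps 120 − 57.057 = 62.943.
Round 1 (the buyer proposes): the seller can get 62.943 next round, worth 0.45 × 62.943 = 28.32435 now; the buyer offers that and keeps 91.67565.

28.32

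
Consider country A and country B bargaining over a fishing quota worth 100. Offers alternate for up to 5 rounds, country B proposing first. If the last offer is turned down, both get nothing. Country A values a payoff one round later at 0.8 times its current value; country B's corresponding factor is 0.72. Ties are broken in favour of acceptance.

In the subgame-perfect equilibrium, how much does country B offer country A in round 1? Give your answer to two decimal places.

35.30

Work backward from the last round.
Round 5 (country B proposes): country A will accept anything ≥ 0, so country B offers 0 and keeps 100.
Round 4 (country A proposes): country B can get 100 next round, worth 0.72 × 100 = 72 now, so country A offers 72, keeping 28.
Round 3 (country B proposes): country A can get 28 next round, worth 0.8 × 28 = 22.4 now; country B offers that and keeps 77.6.
Round 2 (country A proposes): country B can get 77.6 next round, worth 0.72 × 77.6 = 55.872 now; country A offers that and keeps 44.128.
Round 1 (country B proposes): country A can get 44.128 next round, worth 0.8 × 44.128 = 35.3024 now; country B offers that and keeps 64.6976.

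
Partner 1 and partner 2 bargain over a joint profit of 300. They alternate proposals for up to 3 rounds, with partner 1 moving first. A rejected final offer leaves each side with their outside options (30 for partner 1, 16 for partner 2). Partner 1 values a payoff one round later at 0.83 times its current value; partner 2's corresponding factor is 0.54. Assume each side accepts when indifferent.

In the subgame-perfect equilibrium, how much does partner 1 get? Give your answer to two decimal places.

Round 3 (partner 1 proposes): partner 2 gets 16 if talks fail, so partner 1 offers 16 and keeps 284.
Round 2 (partner 2 proposes): partner 1 can get 284 next round, worth 0.83 × 284 = 235.72 now; partner 2 offers that and keeps 64.28.
Round 1 (partner 1 proposes): partner 2 can get 64.28 next round, worth 0.54 × 64.28 = 34.7112 now, so partner 1 offers 34.7112, keeping 265.2888.

265.29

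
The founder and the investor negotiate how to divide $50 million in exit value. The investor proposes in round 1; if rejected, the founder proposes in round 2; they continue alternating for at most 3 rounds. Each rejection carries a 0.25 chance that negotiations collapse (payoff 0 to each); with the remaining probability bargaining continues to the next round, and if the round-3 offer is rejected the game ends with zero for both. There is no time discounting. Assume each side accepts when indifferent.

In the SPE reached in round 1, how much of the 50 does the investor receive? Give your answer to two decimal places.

40.63

Round 3 (the investor proposes): the founder will accept anything ≥ 0, so the investor offers 0 and keeps 50.
Round 2 (the founder proposes): rejecting gives the investor an expected 0.75 × 50 = 37.5, so the founder offers 37.5, keeping 12.5.
Round 1 (the investor proposes): rejecting gives the founder an expected 0.75 × 12.5 = 9.375, so the investor offers 9.375, keeping 40.625.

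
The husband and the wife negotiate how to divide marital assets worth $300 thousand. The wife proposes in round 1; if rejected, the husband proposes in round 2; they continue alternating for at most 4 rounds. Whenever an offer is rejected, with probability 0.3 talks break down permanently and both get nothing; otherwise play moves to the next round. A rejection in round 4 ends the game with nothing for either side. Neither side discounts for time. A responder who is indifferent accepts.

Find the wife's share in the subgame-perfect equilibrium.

134.1

Round 4 (the husband proposes): the wife will accept anything ≥ 0, so the husband offers 0 and keeps 300.
Round 3 (the wife proposes): rejecting gives the husband an expected 0.7 × 300 = 210. The wife offers 210 and keeps 300 − 210 = 90.
Round 2 (the husband proposes): rejecting gives the wife an expected 0.7 × 90 = 63; the husband offers that and keeps 237.
Round 1 (the wife proposes): rejecting gives the husband an expected 0.7 × 237 = 165.9; the wife offers that and keeps 134.1.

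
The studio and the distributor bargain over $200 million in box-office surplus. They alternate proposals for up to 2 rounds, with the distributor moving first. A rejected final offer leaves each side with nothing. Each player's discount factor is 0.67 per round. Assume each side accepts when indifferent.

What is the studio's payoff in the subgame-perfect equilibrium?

134

Round 2 (the studio proposes): rejection yields 0 for the distributor; the studio offers 0 and keeps 200.
Round 1 (the distributor proposes): the studio can get 200 next round, worth 0.67 × 200 = 134 now; the distributor offers that and keeps 66.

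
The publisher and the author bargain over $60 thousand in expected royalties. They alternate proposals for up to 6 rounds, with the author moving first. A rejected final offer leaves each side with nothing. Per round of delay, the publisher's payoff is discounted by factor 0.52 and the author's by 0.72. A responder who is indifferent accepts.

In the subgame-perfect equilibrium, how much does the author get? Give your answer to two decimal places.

43.62

By backward induction:
Round 6 (the publisher proposes): rejection yields 0 for the author; the publisher offers 0 and keeps 60.
Round 5 (the author proposes): the publisher can get 60 next round, worth 0.52 × 60 = 31.2 now; the author offers that and keeps 28.8.
Round 4 (the publisher proposes): the author can get 28.8 next round, worth 0.72 × 28.8 = 20.736 now. The publisher offers 20.736 and keeps 60 − 20.736 = 39.264.
Round 3 (the author proposes): the publisher can get 39.264 next round, worth 0.52 × 39.264 = 20.41728 now, so the author offers 20.41728, keeping 39.58272.
Round 2 (the publisher proposes): the author can get 39.58272 next round, worth 0.72 × 39.58272 = 28.4995584 now; the publisher offers that and keeps 31.5004416.
Round 1 (the author proposes): the publisher can get 31.5004416 next round, worth 0.52 × 31.5004416 = 16.380229632 now; the author offers that and keeps 43.619770368.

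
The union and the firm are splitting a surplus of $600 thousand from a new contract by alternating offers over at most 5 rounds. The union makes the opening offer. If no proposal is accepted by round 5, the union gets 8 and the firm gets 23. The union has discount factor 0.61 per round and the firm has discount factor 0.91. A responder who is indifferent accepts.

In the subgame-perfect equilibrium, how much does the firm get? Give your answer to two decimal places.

338.23

Round 5 (the union proposes): the firm gets 23 if talks fail, so the union offers 23 and keeps 577.
Round 4 (the firm proposes): the union can get 577 next round, worth 0.61 × 577 = 351.97 now; the firm offers that and keeps 248.03.
Round 3 (the union proposes): the firm can get 248.03 next round, worth 0.91 × 248.03 = 225.7073 now. The union offers 225.7073 and keeps 600 − 225.7073 = 374.2927.
Round 2 (the firm proposes): the union can get 374.2927 next round, worth 0.61 × 374.2927 = 228.318547 now, so the firm offers 228.318547, keeping 371.681453.
Round 1 (the union proposes): the firm can get 371.681453 next round, worth 0.91 × 371.681453 = 338.23012223 now, so the union offers 338.23012223, keeping 261.76987777.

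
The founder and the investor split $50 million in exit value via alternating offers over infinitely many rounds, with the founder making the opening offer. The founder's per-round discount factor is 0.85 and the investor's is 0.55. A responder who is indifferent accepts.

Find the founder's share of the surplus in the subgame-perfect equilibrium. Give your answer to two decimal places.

42.25

Let x be the founder's share when the founder proposes and y be the investor's share when the investor proposes.
The investor accepts iff offered ≥ 0.55·y, so x = 50 − 0.55y. Symmetrically y = 50 − 0.85x.
Substituting: x = 50 − 0.55(50 − 0.85x), giving x(1 − 0.85·0.55) = 50(1 − 0.55).
So x = 50 × 0.45 / 0.5325 ≈ 42.2535, and the investor receives 50 − x ≈ 7.7465.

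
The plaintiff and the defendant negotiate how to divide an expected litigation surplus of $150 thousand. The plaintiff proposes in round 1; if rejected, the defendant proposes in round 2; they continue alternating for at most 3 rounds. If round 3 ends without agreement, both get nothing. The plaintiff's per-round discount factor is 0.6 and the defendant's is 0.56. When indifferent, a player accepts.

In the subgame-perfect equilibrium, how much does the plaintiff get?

116.4

Round 3 (the plaintiff proposes): the defendant will accept anything ≥ 0, so the plaintiff offers 0 and keeps 150.
Round 2 (the defendant proposes): the plaintiff can get 150 next round, worth 0.6 × 150 = 90 now; the defendant offers that and keeps 60.
Round 1 (the plaintiff proposes): the defendant can get 60 next round, worth 0.56 × 60 = 33.6 now, so the plaintiff offers 33.6, keeping 116.4.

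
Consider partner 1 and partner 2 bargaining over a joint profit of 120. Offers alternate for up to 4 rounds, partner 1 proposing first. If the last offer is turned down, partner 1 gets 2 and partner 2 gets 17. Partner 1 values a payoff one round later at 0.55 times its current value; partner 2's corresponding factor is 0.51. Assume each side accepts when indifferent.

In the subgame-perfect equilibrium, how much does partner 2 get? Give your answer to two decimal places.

Round 4 (partner 2 proposes): partner 1 gets 2 if talks fail, so partner 2 offers 2 and keeps 118.
Round 3 (partner 1 proposes): partner 2 can get 118 next round, worth 0.51 × 118 = 60.18 now. Partner 1 offers 60.18 and keeps 120 − 60.18 = 59.82.
Round 2 (partner 2 proposes): partner 1 can get 59.82 next round, worth 0.55 × 59.82 = 32.901 now, so partner 2 offers 32.901, keeping 87.099.
Round 1 (partner 1 proposes): partner 2 can get 87.099 next round, worth 0.51 × 87.099 = 44.42049 now, so partner 1 offers 44.42049, keeping 75.57951.

44.42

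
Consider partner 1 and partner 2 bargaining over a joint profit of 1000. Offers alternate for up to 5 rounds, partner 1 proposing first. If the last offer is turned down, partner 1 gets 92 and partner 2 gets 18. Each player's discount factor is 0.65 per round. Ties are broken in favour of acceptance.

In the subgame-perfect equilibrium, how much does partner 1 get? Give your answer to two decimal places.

By backward induction:
Round 5 (partner 1 proposes): partner 2 gets 18 if talks fail, so partner 1 offers 18 and keeps 982.
Round 4 (partner 2 proposes): partner 1 can get 982 next round, worth 0.65 × 982 = 638.3 now; partner 2 offers that and keeps 361.7.
Round 3 (partner 1 proposes): partner 2 can get 361.7 next round, worth 0.65 × 361.7 = 235.105 now; partner 1 offers that and keeps 764.895.
Round 2 (partner 2 proposes): partner 1 can get 764.895 next round, worth 0.65 × 764.895 = 497.18175 now; partner 2 offers that and keeps 502.81825.
Round 1 (partner 1 proposes): partner 2 can get 502.81825 next round, worth 0.65 × 502.81825 = 326.8318625 now; partner 1 offers that and keeps 673.1681375.

673.17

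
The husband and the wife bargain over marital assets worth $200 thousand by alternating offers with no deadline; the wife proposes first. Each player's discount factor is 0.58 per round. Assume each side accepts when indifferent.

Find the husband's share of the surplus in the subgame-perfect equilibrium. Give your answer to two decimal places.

Let x be the wife's share when the wife proposes and y be the husband's share when the husband proposes.
The husband accepts iff offered ≥ 0.58·y, so x = 200 − 0.58y. Symmetrically y = 200 − 0.58x.
Substituting: x = 200 − 0.58(200 − 0.58x), giving x(1 − 0.58·0.58) = 200(1 − 0.58).
So x = 200 × 0.42 / 0.6636 ≈ 126.5823, and the husband receives 200 − x ≈ 73.4177.

73.42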